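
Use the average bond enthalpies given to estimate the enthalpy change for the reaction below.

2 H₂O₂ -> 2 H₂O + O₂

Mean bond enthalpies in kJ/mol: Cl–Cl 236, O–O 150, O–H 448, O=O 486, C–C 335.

ΔH ≈ −186 kJ

Bonds broken (reactants):
  O–H: 4 × 448 = 1792
  O–O: 2 × 150 = 300
  Σ(broken) = 2092 kJ
Bonds formed (products):
  O–H: 4 × 448 = 1792
  O=O: 1 × 486 = 486
  Σ(formed) = 2278 kJ
ΔH = Σ(broken) − Σ(formed) = 2092 − 2278 = −186 kJ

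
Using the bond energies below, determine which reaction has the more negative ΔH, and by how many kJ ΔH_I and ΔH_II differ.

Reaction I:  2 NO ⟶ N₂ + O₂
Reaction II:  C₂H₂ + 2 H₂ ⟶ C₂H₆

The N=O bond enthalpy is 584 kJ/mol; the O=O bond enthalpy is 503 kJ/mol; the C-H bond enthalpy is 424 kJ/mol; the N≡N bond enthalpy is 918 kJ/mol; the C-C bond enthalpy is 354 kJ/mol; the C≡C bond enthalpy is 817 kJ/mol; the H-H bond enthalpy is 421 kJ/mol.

Reaction II, by 138 kJ

Reaction I:
  Bonds broken (reactants):
    N=O: 2 × 584 = 1168
    Σ(broken) = 1168 kJ
  Bonds formed (products):
    N≡N: 1 × 918 = 918
    O=O: 1 × 503 = 503
    Σ(formed) = 1421 kJ
  ΔH_I = 1168 − 1421 = −253 kJ
Reaction II:
  Bonds broken (reactants):
    C≡C: 1 × 817 = 817
    C-H: 2 × 424 = 848
    H-H: 2 × 421 = 842
    Σ(broken) = 2507 kJ
  Bonds formed (products):
    C-C: 1 × 354 = 354
    C-H: 6 × 424 = 2544
    Σ(formed) = 2898 kJ
  ΔH_II = 2507 − 2898 = −391 kJ
ΔH_I − ΔH_II = +138 kJ, so reaction II has the more negative ΔH; |ΔH_I − ΔH_II| = 138 kJ.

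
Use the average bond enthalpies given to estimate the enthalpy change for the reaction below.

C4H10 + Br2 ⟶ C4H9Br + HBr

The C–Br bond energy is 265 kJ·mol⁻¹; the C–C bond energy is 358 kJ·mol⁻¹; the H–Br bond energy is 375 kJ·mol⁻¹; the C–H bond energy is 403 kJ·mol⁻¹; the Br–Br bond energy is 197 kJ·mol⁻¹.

ΔH ≈ −40 kJ

Bonds broken (reactants):
  Br–Br: 1 × 197 = 197
  C–C: 3 × 358 = 1074
  C–H: 10 × 403 = 4030
  Σ(broken) = 5301 kJ
Bonds formed (products):
  C–Br: 1 × 265 = 265
  C–C: 3 × 358 = 1074
  C–H: 9 × 403 = 3627
  H–Br: 1 × 375 = 375
  Σ(formed) = 5341 kJ
ΔH = Σ(broken) − Σ(formed) = 5301 − 5341 = −40 kJ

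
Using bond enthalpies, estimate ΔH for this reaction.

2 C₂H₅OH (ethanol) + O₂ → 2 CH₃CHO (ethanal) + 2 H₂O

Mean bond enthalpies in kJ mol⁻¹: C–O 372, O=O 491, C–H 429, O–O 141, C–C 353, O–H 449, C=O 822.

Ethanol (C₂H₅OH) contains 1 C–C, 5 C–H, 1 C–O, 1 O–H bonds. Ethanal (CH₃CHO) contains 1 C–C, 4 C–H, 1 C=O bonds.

Bonds broken (reactants):
  C–C: 2 × 353 = 706
  C–H: 10 × 429 = 4290
  C–O: 2 × 372 = 744
  O–H: 2 × 449 = 898
  O=O: 1 × 491 = 491
  Σ(broken) = 7129 kJ
Bonds formed (products):
  C–C: 2 × 353 = 706
  C–H: 8 × 429 = 3432
  C=O: 2 × 822 = 1644
  O–H: 4 × 449 = 1796
  Σ(formed) = 7578 kJ
ΔH = Σ(broken) − Σ(formed) = 7129 − 7578 = −449 kJ

ΔH ≈ −449 kJ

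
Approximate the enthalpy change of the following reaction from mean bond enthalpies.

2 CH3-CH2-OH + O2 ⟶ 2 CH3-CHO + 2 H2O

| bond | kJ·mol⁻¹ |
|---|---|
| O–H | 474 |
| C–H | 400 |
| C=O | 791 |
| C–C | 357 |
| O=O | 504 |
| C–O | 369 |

Bonds broken (reactants):
  C–C: 2 × 357 = 714
  C–H: 10 × 400 = 4000
  C–O: 2 × 369 = 738
  O–H: 2 × 474 = 948
  O=O: 1 × 504 = 504
  Σ(broken) = 6904 kJ
Bonds formed (products):
  C–C: 2 × 357 = 714
  C–H: 8 × 400 = 3200
  C=O: 2 × 791 = 1582
  O–H: 4 × 474 = 1896
  Σ(formed) = 7392 kJ
ΔH = Σ(broken) − Σ(formed) = 6904 − 7392 = −488 kJ

ΔH ≈ −488 kJ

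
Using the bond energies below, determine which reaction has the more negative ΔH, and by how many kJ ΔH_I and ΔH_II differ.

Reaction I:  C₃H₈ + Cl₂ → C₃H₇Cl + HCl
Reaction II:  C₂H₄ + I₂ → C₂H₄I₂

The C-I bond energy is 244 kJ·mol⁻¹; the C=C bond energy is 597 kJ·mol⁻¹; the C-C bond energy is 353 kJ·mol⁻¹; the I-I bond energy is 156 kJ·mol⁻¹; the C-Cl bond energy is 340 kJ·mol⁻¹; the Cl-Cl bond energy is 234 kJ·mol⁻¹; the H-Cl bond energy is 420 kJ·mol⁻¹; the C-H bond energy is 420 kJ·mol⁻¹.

Reaction I, by 18 kJ

Reaction I:
  Bonds broken (reactants):
    C-C: 2 × 353 = 706
    C-H: 8 × 420 = 3360
    Cl-Cl: 1 × 234 = 234
    Σ(broken) = 4300 kJ
  Bonds formed (products):
    C-C: 2 × 353 = 706
    C-Cl: 1 × 340 = 340
    C-H: 7 × 420 = 2940
    H-Cl: 1 × 420 = 420
    Σ(formed) = 4406 kJ
  ΔH_I = 4300 − 4406 = −106 kJ
Reaction II:
  Bonds broken (reactants):
    C-H: 4 × 420 = 1680
    C=C: 1 × 597 = 597
    I-I: 1 × 156 = 156
    Σ(broken) = 2433 kJ
  Bonds formed (products):
    C-C: 1 × 353 = 353
    C-H: 4 × 420 = 1680
    C-I: 2 × 244 = 488
    Σ(formed) = 2521 kJ
  ΔH_II = 2433 − 2521 = −88 kJ
ΔH_I − ΔH_II = −18 kJ, so reaction I has the more negative ΔH; |ΔH_I − ΔH_II| = 18 kJ.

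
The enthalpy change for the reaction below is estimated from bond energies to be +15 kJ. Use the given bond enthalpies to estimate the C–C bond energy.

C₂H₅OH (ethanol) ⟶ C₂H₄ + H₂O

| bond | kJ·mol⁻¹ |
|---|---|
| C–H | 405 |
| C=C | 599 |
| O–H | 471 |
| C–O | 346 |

D(C–C) ≈ 334 kJ/mol

Let D be the C–C bond energy.
Σ(broken) = 1×D + 5×405 + 1×346 + 1×471 = 2842 + D
Σ(formed) = 4×405 + 1×599 + 2×471 = 3161
ΔH = Σ(broken) − Σ(formed) = (2842 + D) − (3161) = −319 + D
Setting this equal to +15 kJ gives D = 334 kJ/mol.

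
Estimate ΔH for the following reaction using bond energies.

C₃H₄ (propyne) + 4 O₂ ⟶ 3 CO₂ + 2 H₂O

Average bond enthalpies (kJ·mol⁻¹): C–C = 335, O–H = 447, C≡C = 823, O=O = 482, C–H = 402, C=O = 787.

Bonds broken (reactants):
  C≡C: 1 × 823 = 823
  C–C: 1 × 335 = 335
  C–H: 4 × 402 = 1608
  O=O: 4 × 482 = 1928
  Σ(broken) = 4694 kJ
Bonds formed (products):
  C=O: 6 × 787 = 4722
  O–H: 4 × 447 = 1788
  Σ(formed) = 6510 kJ
ΔH = Σ(broken) − Σ(formed) = 4694 − 6510 = −1816 kJ

ΔH ≈ −1816 kJ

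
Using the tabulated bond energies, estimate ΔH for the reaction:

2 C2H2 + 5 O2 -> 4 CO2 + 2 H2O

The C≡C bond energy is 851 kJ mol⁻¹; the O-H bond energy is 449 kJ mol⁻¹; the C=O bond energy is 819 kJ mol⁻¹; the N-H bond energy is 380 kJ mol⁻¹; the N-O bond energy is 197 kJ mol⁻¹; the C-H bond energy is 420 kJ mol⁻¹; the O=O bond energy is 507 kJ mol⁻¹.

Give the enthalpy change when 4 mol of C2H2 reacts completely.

Bonds broken (reactants):
  C≡C: 2 × 851 = 1702
  C-H: 4 × 420 = 1680
  O=O: 5 × 507 = 2535
  Σ(broken) = 5917 kJ
Bonds formed (products):
  C=O: 8 × 819 = 6552
  O-H: 4 × 449 = 1796
  Σ(formed) = 8348 kJ
ΔH = Σ(broken) − Σ(formed) = 5917 − 8348 = −2431 kJ
For 2× the reaction as written: 2 × (−2431) = −4862 kJ

ΔH = −4862 kJ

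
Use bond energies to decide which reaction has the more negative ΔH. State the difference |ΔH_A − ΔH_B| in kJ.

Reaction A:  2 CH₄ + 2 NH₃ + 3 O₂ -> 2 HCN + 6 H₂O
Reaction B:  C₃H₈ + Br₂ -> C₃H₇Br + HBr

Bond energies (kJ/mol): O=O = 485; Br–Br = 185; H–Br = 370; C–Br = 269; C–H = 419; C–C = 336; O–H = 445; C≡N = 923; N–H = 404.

Reaction A, by 758 kJ

Reaction A:
  Bonds broken (reactants):
    C–H: 8 × 419 = 3352
    N–H: 6 × 404 = 2424
    O=O: 3 × 485 = 1455
    Σ(broken) = 7231 kJ
  Bonds formed (products):
    C≡N: 2 × 923 = 1846
    C–H: 2 × 419 = 838
    O–H: 12 × 445 = 5340
    Σ(formed) = 8024 kJ
  ΔH_A = 7231 − 8024 = −793 kJ
Reaction B:
  Bonds broken (reactants):
    Br–Br: 1 × 185 = 185
    C–C: 2 × 336 = 672
    C–H: 8 × 419 = 3352
    Σ(broken) = 4209 kJ
  Bonds formed (products):
    C–Br: 1 × 269 = 269
    C–C: 2 × 336 = 672
    C–H: 7 × 419 = 2933
    H–Br: 1 × 370 = 370
    Σ(formed) = 4244 kJ
  ΔH_B = 4209 − 4244 = −35 kJ
ΔH_A − ΔH_B = −758 kJ, so reaction A has the more negative ΔH; |ΔH_A − ΔH_B| = 758 kJ.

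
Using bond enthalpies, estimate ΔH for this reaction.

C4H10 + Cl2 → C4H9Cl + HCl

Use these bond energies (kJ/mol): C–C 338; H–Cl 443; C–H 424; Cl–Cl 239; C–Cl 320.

Bonds broken (reactants):
  C–C: 3 × 338 = 1014
  C–H: 10 × 424 = 4240
  Cl–Cl: 1 × 239 = 239
  Σ(broken) = 5493 kJ
Bonds formed (products):
  C–C: 3 × 338 = 1014
  C–Cl: 1 × 320 = 320
  C–H: 9 × 424 = 3816
  H–Cl: 1 × 443 = 443
  Σ(formed) = 5593 kJ
ΔH = Σ(broken) − Σ(formed) = 5493 − 5593 = −100 kJ

ΔH ≈ −100 kJ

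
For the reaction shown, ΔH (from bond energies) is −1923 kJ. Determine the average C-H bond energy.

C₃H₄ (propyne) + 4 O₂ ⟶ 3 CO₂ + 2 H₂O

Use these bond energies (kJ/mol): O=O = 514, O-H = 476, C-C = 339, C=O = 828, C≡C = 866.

D(C-H) ≈ 422 kJ/mol

Let D be the C-H bond energy.
Σ(broken) = 1×866 + 1×339 + 4×D + 4×514 = 3261 + 4D
Σ(formed) = 6×828 + 4×476 = 6872
ΔH = Σ(broken) − Σ(formed) = (3261 + 4D) − (6872) = −3611 + 4D
Setting this equal to −1923 kJ gives 4D = 1688, so D = 422 kJ/mol.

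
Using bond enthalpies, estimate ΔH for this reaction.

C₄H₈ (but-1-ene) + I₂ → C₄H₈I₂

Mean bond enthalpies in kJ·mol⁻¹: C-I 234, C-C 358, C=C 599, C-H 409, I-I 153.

ΔH ≈ −74 kJ

Bonds broken (reactants):
  C-C: 2 × 358 = 716
  C-H: 8 × 409 = 3272
  C=C: 1 × 599 = 599
  I-I: 1 × 153 = 153
  Σ(broken) = 4740 kJ
Bonds formed (products):
  C-C: 3 × 358 = 1074
  C-H: 8 × 409 = 3272
  C-I: 2 × 234 = 468
  Σ(formed) = 4814 kJ
ΔH = Σ(broken) − Σ(formed) = 4740 − 4814 = −74 kJ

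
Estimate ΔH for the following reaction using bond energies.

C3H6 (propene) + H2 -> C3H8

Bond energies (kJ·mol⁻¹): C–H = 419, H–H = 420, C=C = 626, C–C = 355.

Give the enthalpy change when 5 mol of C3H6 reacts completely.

ΔH = −735 kJ

Bonds broken (reactants):
  C–C: 1 × 355 = 355
  C–H: 6 × 419 = 2514
  C=C: 1 × 626 = 626
  H–H: 1 × 420 = 420
  Σ(broken) = 3915 kJ
Bonds formed (products):
  C–C: 2 × 355 = 710
  C–H: 8 × 419 = 3352
  Σ(formed) = 4062 kJ
ΔH = Σ(broken) − Σ(formed) = 3915 − 4062 = −147 kJ
For 5× the reaction as written: 5 × (−147) = −735 kJ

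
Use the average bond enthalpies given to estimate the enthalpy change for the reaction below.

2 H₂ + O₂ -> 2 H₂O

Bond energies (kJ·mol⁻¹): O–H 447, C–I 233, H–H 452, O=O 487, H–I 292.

Bonds broken (reactants):
  H–H: 2 × 452 = 904
  O=O: 1 × 487 = 487
  Σ(broken) = 1391 kJ
Bonds formed (products):
  O–H: 4 × 447 = 1788
  Σ(formed) = 1788 kJ
ΔH = Σ(broken) − Σ(formed) = 1391 − 1788 = −397 kJ

ΔH ≈ −397 kJ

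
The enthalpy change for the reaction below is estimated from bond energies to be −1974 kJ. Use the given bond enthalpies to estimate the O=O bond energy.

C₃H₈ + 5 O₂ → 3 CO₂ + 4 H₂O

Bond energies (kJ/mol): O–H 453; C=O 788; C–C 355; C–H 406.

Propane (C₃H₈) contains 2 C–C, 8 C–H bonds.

Let D be the O=O bond energy.
Σ(broken) = 2×355 + 8×406 + 5×D = 3958 + 5D
Σ(formed) = 6×788 + 8×453 = 8352
ΔH = Σ(broken) − Σ(formed) = (3958 + 5D) − (8352) = −4394 + 5D
Setting this equal to −1974 kJ gives 5D = 2420, so D = 484 kJ/mol.

D(O=O) ≈ 484 kJ/mol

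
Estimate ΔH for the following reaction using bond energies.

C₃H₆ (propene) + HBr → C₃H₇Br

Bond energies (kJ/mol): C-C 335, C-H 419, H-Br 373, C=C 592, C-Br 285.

ΔH ≈ −74 kJ

Bonds broken (reactants):
  C-C: 1 × 335 = 335
  C-H: 6 × 419 = 2514
  C=C: 1 × 592 = 592
  H-Br: 1 × 373 = 373
  Σ(broken) = 3814 kJ
Bonds formed (products):
  C-Br: 1 × 285 = 285
  C-C: 2 × 335 = 670
  C-H: 7 × 419 = 2933
  Σ(formed) = 3888 kJ
ΔH = Σ(broken) − Σ(formed) = 3814 − 3888 = −74 kJ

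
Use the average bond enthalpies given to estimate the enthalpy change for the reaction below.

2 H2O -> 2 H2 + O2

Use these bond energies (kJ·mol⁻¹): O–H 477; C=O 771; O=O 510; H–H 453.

ΔH ≈ +492 kJ

Bonds broken (reactants):
  O–H: 4 × 477 = 1908
  Σ(broken) = 1908 kJ
Bonds formed (products):
  H–H: 2 × 453 = 906
  O=O: 1 × 510 = 510
  Σ(formed) = 1416 kJ
ΔH = Σ(broken) − Σ(formed) = 1908 − 1416 = +492 kJ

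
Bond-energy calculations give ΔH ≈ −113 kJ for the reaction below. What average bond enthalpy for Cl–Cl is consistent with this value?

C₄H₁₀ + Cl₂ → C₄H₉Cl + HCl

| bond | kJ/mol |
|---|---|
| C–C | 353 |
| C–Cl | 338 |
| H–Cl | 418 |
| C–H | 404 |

D(Cl–Cl) ≈ 239 kJ/mol

Let D be the Cl–Cl bond energy.
Σ(broken) = 3×353 + 10×404 + 1×D = 5099 + D
Σ(formed) = 3×353 + 1×338 + 9×404 + 1×418 = 5451
ΔH = Σ(broken) − Σ(formed) = (5099 + D) − (5451) = −352 + D
Setting this equal to −113 kJ gives D = 239 kJ/mol.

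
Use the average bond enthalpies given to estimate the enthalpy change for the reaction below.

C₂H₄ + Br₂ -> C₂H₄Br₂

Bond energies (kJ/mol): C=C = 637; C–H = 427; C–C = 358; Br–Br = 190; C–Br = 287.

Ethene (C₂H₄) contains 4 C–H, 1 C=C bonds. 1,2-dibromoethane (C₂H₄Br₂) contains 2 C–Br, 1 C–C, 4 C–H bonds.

ΔH ≈ −105 kJ

Bonds broken (reactants):
  Br–Br: 1 × 190 = 190
  C–H: 4 × 427 = 1708
  C=C: 1 × 637 = 637
  Σ(broken) = 2535 kJ
Bonds formed (products):
  C–Br: 2 × 287 = 574
  C–C: 1 × 358 = 358
  C–H: 4 × 427 = 1708
  Σ(formed) = 2640 kJ
ΔH = Σ(broken) − Σ(formed) = 2535 − 2640 = −105 kJ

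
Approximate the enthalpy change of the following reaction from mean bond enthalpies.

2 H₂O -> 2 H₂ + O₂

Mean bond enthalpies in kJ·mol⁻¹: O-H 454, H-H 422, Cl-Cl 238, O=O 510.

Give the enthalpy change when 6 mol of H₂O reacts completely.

Bonds broken (reactants):
  O-H: 4 × 454 = 1816
  Σ(broken) = 1816 kJ
Bonds formed (products):
  H-H: 2 × 422 = 844
  O=O: 1 × 510 = 510
  Σ(formed) = 1354 kJ
ΔH = Σ(broken) − Σ(formed) = 1816 − 1354 = +462 kJ
For 3× the reaction as written: 3 × (+462) = +1386 kJ

ΔH = +1386 kJ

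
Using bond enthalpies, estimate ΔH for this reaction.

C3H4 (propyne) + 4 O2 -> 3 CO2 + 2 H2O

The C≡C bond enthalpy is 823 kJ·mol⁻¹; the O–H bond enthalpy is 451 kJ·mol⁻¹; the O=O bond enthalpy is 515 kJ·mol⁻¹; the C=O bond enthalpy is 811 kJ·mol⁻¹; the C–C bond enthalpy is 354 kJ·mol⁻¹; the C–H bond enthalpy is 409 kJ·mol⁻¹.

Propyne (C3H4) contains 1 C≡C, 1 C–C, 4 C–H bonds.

Bonds broken (reactants):
  C≡C: 1 × 823 = 823
  C–C: 1 × 354 = 354
  C–H: 4 × 409 = 1636
  O=O: 4 × 515 = 2060
  Σ(broken) = 4873 kJ
Bonds formed (products):
  C=O: 6 × 811 = 4866
  O–H: 4 × 451 = 1804
  Σ(formed) = 6670 kJ
ΔH = Σ(broken) − Σ(formed) = 4873 − 6670 = −1797 kJ

ΔH ≈ −1797 kJ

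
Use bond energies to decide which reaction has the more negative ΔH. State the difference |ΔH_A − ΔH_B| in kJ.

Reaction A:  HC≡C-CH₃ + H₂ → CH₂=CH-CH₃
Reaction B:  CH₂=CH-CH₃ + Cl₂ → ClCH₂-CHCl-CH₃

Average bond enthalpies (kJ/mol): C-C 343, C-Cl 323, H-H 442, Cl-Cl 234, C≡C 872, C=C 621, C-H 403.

Reaction B, by 21 kJ

Reaction A:
  Bonds broken (reactants):
    C≡C: 1 × 872 = 872
    C-C: 1 × 343 = 343
    C-H: 4 × 403 = 1612
    H-H: 1 × 442 = 442
    Σ(broken) = 3269 kJ
  Bonds formed (products):
    C-C: 1 × 343 = 343
    C-H: 6 × 403 = 2418
    C=C: 1 × 621 = 621
    Σ(formed) = 3382 kJ
  ΔH_A = 3269 − 3382 = −113 kJ
Reaction B:
  Bonds broken (reactants):
    C-C: 1 × 343 = 343
    C-H: 6 × 403 = 2418
    C=C: 1 × 621 = 621
    Cl-Cl: 1 × 234 = 234
    Σ(broken) = 3616 kJ
  Bonds formed (products):
    C-C: 2 × 343 = 686
    C-Cl: 2 × 323 = 646
    C-H: 6 × 403 = 2418
    Σ(formed) = 3750 kJ
  ΔH_B = 3616 − 3750 = −134 kJ
ΔH_A − ΔH_B = +21 kJ, so reaction B has the more negative ΔH; |ΔH_A − ΔH_B| = 21 kJ.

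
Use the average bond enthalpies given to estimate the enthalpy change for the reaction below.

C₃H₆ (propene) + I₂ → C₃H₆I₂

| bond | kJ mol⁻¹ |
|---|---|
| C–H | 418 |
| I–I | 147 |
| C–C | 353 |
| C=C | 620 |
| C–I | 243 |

ΔH ≈ −72 kJ

Bonds broken (reactants):
  C–C: 1 × 353 = 353
  C–H: 6 × 418 = 2508
  C=C: 1 × 620 = 620
  I–I: 1 × 147 = 147
  Σ(broken) = 3628 kJ
Bonds formed (products):
  C–C: 2 × 353 = 706
  C–H: 6 × 418 = 2508
  C–I: 2 × 243 = 486
  Σ(formed) = 3700 kJ
ΔH = Σ(broken) − Σ(formed) = 3628 − 3700 = −72 kJ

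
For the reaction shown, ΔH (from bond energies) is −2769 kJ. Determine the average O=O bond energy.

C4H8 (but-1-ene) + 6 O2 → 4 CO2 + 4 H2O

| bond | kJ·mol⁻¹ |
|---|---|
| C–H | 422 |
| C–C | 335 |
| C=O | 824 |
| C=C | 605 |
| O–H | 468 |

Let D be the O=O bond energy.
Σ(broken) = 2×335 + 8×422 + 1×605 + 6×D = 4651 + 6D
Σ(formed) = 8×824 + 8×468 = 10336
ΔH = Σ(broken) − Σ(formed) = (4651 + 6D) − (10336) = −5685 + 6D
Setting this equal to −2769 kJ gives 6D = 2916, so D = 486 kJ/mol.

D(O=O) ≈ 486 kJ/mol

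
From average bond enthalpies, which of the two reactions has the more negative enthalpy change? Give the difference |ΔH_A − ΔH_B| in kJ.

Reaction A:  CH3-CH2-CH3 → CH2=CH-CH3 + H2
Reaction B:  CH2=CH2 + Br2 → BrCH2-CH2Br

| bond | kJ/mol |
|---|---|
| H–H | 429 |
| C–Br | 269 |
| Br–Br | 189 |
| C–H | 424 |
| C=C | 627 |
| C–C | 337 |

Reaction A:
  Bonds broken (reactants):
    C–C: 2 × 337 = 674
    C–H: 8 × 424 = 3392
    Σ(broken) = 4066 kJ
  Bonds formed (products):
    C–C: 1 × 337 = 337
    C–H: 6 × 424 = 2544
    C=C: 1 × 627 = 627
    H–H: 1 × 429 = 429
    Σ(formed) = 3937 kJ
  ΔH_A = 4066 − 3937 = +129 kJ
Reaction B:
  Bonds broken (reactants):
    Br–Br: 1 × 189 = 189
    C–H: 4 × 424 = 1696
    C=C: 1 × 627 = 627
    Σ(broken) = 2512 kJ
  Bonds formed (products):
    C–Br: 2 × 269 = 538
    C–C: 1 × 337 = 337
    C–H: 4 × 424 = 1696
    Σ(formed) = 2571 kJ
  ΔH_B = 2512 − 2571 = −59 kJ
ΔH_A − ΔH_B = +188 kJ, so reaction B has the more negative ΔH; |ΔH_A − ΔH_B| = 188 kJ.

Reaction B, by 188 kJ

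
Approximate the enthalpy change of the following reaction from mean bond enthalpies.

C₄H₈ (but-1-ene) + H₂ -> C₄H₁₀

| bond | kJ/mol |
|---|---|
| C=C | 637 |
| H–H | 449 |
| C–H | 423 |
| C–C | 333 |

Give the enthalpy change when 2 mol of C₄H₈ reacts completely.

Bonds broken (reactants):
  C–C: 2 × 333 = 666
  C–H: 8 × 423 = 3384
  C=C: 1 × 637 = 637
  H–H: 1 × 449 = 449
  Σ(broken) = 5136 kJ
Bonds formed (products):
  C–C: 3 × 333 = 999
  C–H: 10 × 423 = 4230
  Σ(formed) = 5229 kJ
ΔH = Σ(broken) − Σ(formed) = 5136 − 5229 = −93 kJ
For 2× the reaction as written: 2 × (−93) = −186 kJ

ΔH = −186 kJ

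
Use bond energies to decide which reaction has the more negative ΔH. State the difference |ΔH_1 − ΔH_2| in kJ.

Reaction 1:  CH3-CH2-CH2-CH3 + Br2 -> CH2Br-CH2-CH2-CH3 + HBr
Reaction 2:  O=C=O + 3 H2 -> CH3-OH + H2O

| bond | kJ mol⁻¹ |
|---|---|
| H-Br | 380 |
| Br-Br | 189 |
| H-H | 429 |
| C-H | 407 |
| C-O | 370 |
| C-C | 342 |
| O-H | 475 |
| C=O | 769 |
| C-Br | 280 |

Reaction 2, by 127 kJ

Reaction 1:
  Bonds broken (reactants):
    Br-Br: 1 × 189 = 189
    C-C: 3 × 342 = 1026
    C-H: 10 × 407 = 4070
    Σ(broken) = 5285 kJ
  Bonds formed (products):
    C-Br: 1 × 280 = 280
    C-C: 3 × 342 = 1026
    C-H: 9 × 407 = 3663
    H-Br: 1 × 380 = 380
    Σ(formed) = 5349 kJ
  ΔH_1 = 5285 − 5349 = −64 kJ
Reaction 2:
  Bonds broken (reactants):
    C=O: 2 × 769 = 1538
    H-H: 3 × 429 = 1287
    Σ(broken) = 2825 kJ
  Bonds formed (products):
    C-H: 3 × 407 = 1221
    C-O: 1 × 370 = 370
    O-H: 3 × 475 = 1425
    Σ(formed) = 3016 kJ
  ΔH_2 = 2825 − 3016 = −191 kJ
ΔH_1 − ΔH_2 = +127 kJ, so reaction 2 has the more negative ΔH; |ΔH_1 − ΔH_2| = 127 kJ.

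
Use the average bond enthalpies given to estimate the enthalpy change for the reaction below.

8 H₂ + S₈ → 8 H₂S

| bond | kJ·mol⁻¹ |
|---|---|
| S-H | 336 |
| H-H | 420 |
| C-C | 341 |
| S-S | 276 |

ΔH ≈ +192 kJ

Bonds broken (reactants):
  H-H: 8 × 420 = 3360
  S-S: 8 × 276 = 2208
  Σ(broken) = 5568 kJ
Bonds formed (products):
  S-H: 16 × 336 = 5376
  Σ(formed) = 5376 kJ
ΔH = Σ(broken) − Σ(formed) = 5568 − 5376 = +192 kJ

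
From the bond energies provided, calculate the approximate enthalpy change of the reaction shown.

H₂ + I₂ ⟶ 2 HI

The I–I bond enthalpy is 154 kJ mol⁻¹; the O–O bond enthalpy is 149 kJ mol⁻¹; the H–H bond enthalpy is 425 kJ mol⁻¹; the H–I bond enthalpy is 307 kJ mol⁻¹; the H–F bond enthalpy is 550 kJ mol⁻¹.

ΔH ≈ −35 kJ

Bonds broken (reactants):
  H–H: 1 × 425 = 425
  I–I: 1 × 154 = 154
  Σ(broken) = 579 kJ
Bonds formed (products):
  H–I: 2 × 307 = 614
  Σ(formed) = 614 kJ
ΔH = Σ(broken) − Σ(formed) = 579 − 614 = −35 kJ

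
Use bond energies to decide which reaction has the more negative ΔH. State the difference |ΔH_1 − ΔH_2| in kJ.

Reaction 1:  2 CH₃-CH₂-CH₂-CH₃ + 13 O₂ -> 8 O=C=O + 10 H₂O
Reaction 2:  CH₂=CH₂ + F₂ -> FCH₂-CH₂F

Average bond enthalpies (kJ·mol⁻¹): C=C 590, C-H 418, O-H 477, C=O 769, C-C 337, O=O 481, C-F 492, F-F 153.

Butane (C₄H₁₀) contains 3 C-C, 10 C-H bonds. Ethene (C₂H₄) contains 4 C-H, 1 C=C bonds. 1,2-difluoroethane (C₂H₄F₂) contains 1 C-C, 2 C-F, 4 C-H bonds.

Reaction 1:
  Bonds broken (reactants):
    C-C: 6 × 337 = 2022
    C-H: 20 × 418 = 8360
    O=O: 13 × 481 = 6253
    Σ(broken) = 16635 kJ
  Bonds formed (products):
    C=O: 16 × 769 = 12304
    O-H: 20 × 477 = 9540
    Σ(formed) = 21844 kJ
  ΔH_1 = 16635 − 21844 = −5209 kJ
Reaction 2:
  Bonds broken (reactants):
    C-H: 4 × 418 = 1672
    C=C: 1 × 590 = 590
    F-F: 1 × 153 = 153
    Σ(broken) = 2415 kJ
  Bonds formed (products):
    C-C: 1 × 337 = 337
    C-F: 2 × 492 = 984
    C-H: 4 × 418 = 1672
    Σ(formed) = 2993 kJ
  ΔH_2 = 2415 − 2993 = −578 kJ
ΔH_1 − ΔH_2 = −4631 kJ, so reaction 1 has the more negative ΔH; |ΔH_1 − ΔH_2| = 4631 kJ.

Reaction 1, by 4631 kJ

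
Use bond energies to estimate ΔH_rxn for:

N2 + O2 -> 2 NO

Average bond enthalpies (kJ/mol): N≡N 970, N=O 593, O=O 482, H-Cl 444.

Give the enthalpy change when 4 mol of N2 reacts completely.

Bonds broken (reactants):
  N≡N: 1 × 970 = 970
  O=O: 1 × 482 = 482
  Σ(broken) = 1452 kJ
Bonds formed (products):
  N=O: 2 × 593 = 1186
  Σ(formed) = 1186 kJ
ΔH = Σ(broken) − Σ(formed) = 1452 − 1186 = +266 kJ
For 4× the reaction as written: 4 × (+266) = +1064 kJ

ΔH = +1064 kJ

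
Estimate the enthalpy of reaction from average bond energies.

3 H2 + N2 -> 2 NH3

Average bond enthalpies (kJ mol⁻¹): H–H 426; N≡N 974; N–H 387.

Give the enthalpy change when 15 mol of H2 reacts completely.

Bonds broken (reactants):
  H–H: 3 × 426 = 1278
  N≡N: 1 × 974 = 974
  Σ(broken) = 2252 kJ
Bonds formed (products):
  N–H: 6 × 387 = 2322
  Σ(formed) = 2322 kJ
ΔH = Σ(broken) − Σ(formed) = 2252 − 2322 = −70 kJ
For 5× the reaction as written: 5 × (−70) = −350 kJ

ΔH = −350 kJ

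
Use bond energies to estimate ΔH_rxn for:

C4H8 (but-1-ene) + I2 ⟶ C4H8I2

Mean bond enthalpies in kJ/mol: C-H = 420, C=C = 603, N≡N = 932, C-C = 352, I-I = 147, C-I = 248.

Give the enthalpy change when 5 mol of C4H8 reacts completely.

Bonds broken (reactants):
  C-C: 2 × 352 = 704
  C-H: 8 × 420 = 3360
  C=C: 1 × 603 = 603
  I-I: 1 × 147 = 147
  Σ(broken) = 4814 kJ
Bonds formed (products):
  C-C: 3 × 352 = 1056
  C-H: 8 × 420 = 3360
  C-I: 2 × 248 = 496
  Σ(formed) = 4912 kJ
ΔH = Σ(broken) − Σ(formed) = 4814 − 4912 = −98 kJ
For 5× the reaction as written: 5 × (−98) = −490 kJ

ΔH = −490 kJ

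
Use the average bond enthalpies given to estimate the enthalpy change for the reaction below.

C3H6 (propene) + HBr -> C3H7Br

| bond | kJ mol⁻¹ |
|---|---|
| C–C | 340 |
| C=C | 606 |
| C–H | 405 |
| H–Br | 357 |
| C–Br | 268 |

ΔH ≈ −50 kJ

Bonds broken (reactants):
  C–C: 1 × 340 = 340
  C–H: 6 × 405 = 2430
  C=C: 1 × 606 = 606
  H–Br: 1 × 357 = 357
  Σ(broken) = 3733 kJ
Bonds formed (products):
  C–Br: 1 × 268 = 268
  C–C: 2 × 340 = 680
  C–H: 7 × 405 = 2835
  Σ(formed) = 3783 kJ
ΔH = Σ(broken) − Σ(formed) = 3733 − 3783 = −50 kJ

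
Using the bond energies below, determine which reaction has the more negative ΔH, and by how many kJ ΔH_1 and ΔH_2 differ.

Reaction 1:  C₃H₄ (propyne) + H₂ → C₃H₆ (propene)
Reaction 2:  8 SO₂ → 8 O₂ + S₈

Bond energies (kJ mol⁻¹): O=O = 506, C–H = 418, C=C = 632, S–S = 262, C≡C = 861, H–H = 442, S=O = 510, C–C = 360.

Reaction 1:
  Bonds broken (reactants):
    C≡C: 1 × 861 = 861
    C–C: 1 × 360 = 360
    C–H: 4 × 418 = 1672
    H–H: 1 × 442 = 442
    Σ(broken) = 3335 kJ
  Bonds formed (products):
    C–C: 1 × 360 = 360
    C–H: 6 × 418 = 2508
    C=C: 1 × 632 = 632
    Σ(formed) = 3500 kJ
  ΔH_1 = 3335 − 3500 = −165 kJ
Reaction 2:
  Bonds broken (reactants):
    S=O: 16 × 510 = 8160
    Σ(broken) = 8160 kJ
  Bonds formed (products):
    O=O: 8 × 506 = 4048
    S–S: 8 × 262 = 2096
    Σ(formed) = 6144 kJ
  ΔH_2 = 8160 − 6144 = +2016 kJ
ΔH_1 − ΔH_2 = −2181 kJ, so reaction 1 has the more negative ΔH; |ΔH_1 − ΔH_2| = 2181 kJ.

Reaction 1, by 2181 kJ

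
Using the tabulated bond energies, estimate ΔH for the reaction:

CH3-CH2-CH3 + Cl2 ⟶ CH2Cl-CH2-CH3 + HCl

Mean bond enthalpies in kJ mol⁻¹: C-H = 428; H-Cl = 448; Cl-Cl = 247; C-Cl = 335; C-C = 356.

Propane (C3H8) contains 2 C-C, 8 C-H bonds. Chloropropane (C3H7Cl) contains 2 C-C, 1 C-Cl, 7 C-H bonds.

ΔH ≈ −108 kJ

Bonds broken (reactants):
  C-C: 2 × 356 = 712
  C-H: 8 × 428 = 3424
  Cl-Cl: 1 × 247 = 247
  Σ(broken) = 4383 kJ
Bonds formed (products):
  C-C: 2 × 356 = 712
  C-Cl: 1 × 335 = 335
  C-H: 7 × 428 = 2996
  H-Cl: 1 × 448 = 448
  Σ(formed) = 4491 kJ
ΔH = Σ(broken) − Σ(formed) = 4383 − 4491 = −108 kJ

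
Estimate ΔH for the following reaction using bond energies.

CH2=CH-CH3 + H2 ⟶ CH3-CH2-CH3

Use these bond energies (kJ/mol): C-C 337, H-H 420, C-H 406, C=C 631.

ΔH ≈ −98 kJ

Bonds broken (reactants):
  C-C: 1 × 337 = 337
  C-H: 6 × 406 = 2436
  C=C: 1 × 631 = 631
  H-H: 1 × 420 = 420
  Σ(broken) = 3824 kJ
Bonds formed (products):
  C-C: 2 × 337 = 674
  C-H: 8 × 406 = 3248
  Σ(formed) = 3922 kJ
ΔH = Σ(broken) − Σ(formed) = 3824 − 3922 = −98 kJ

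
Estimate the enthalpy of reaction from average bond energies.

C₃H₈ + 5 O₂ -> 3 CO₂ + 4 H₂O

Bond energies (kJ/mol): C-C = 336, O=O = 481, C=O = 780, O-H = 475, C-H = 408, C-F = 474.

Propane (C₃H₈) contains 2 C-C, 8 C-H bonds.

ΔH ≈ −2139 kJ

Bonds broken (reactants):
  C-C: 2 × 336 = 672
  C-H: 8 × 408 = 3264
  O=O: 5 × 481 = 2405
  Σ(broken) = 6341 kJ
Bonds formed (products):
  C=O: 6 × 780 = 4680
  O-H: 8 × 475 = 3800
  Σ(formed) = 8480 kJ
ΔH = Σ(broken) − Σ(formed) = 6341 − 8480 = −2139 kJ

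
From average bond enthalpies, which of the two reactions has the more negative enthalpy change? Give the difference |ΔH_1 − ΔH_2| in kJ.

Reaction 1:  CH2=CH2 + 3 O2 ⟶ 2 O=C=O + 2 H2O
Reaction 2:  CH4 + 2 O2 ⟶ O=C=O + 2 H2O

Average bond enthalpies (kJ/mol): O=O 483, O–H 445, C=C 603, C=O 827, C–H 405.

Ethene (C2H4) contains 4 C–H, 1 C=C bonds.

Reaction 1:
  Bonds broken (reactants):
    C–H: 4 × 405 = 1620
    C=C: 1 × 603 = 603
    O=O: 3 × 483 = 1449
    Σ(broken) = 3672 kJ
  Bonds formed (products):
    C=O: 4 × 827 = 3308
    O–H: 4 × 445 = 1780
    Σ(formed) = 5088 kJ
  ΔH_1 = 3672 − 5088 = −1416 kJ
Reaction 2:
  Bonds broken (reactants):
    C–H: 4 × 405 = 1620
    O=O: 2 × 483 = 966
    Σ(broken) = 2586 kJ
  Bonds formed (products):
    C=O: 2 × 827 = 1654
    O–H: 4 × 445 = 1780
    Σ(formed) = 3434 kJ
  ΔH_2 = 2586 − 3434 = −848 kJ
ΔH_1 − ΔH_2 = −568 kJ, so reaction 1 has the more negative ΔH; |ΔH_1 − ΔH_2| = 568 kJ.

Reaction 1, by 568 kJ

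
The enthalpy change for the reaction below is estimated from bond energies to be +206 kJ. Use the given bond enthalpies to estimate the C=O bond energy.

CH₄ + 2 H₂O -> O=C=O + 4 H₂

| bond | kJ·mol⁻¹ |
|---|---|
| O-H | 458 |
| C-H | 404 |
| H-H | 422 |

D(C=O) ≈ 777 kJ/mol

Let D be the C=O bond energy.
Σ(broken) = 4×404 + 4×458 = 3448
Σ(formed) = 2×D + 4×422 = 1688 + 2D
ΔH = Σ(broken) − Σ(formed) = (3448) − (1688 + 2D) = +1760 − 2D
Setting this equal to +206 kJ gives 2D = 1554, so D = 777 kJ/mol.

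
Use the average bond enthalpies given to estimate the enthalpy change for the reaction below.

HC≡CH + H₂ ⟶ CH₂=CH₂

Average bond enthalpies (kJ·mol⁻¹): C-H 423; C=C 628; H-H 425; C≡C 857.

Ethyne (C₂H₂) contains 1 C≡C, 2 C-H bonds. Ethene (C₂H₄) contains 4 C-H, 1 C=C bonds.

Bonds broken (reactants):
  C≡C: 1 × 857 = 857
  C-H: 2 × 423 = 846
  H-H: 1 × 425 = 425
  Σ(broken) = 2128 kJ
Bonds formed (products):
  C-H: 4 × 423 = 1692
  C=C: 1 × 628 = 628
  Σ(formed) = 2320 kJ
ΔH = Σ(broken) − Σ(formed) = 2128 − 2320 = −192 kJ

ΔH ≈ −192 kJ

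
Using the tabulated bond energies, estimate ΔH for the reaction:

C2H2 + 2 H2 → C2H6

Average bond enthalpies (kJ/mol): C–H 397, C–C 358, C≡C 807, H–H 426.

ΔH ≈ −287 kJ

Bonds broken (reactants):
  C≡C: 1 × 807 = 807
  C–H: 2 × 397 = 794
  H–H: 2 × 426 = 852
  Σ(broken) = 2453 kJ
Bonds formed (products):
  C–C: 1 × 358 = 358
  C–H: 6 × 397 = 2382
  Σ(formed) = 2740 kJ
ΔH = Σ(broken) − Σ(formed) = 2453 − 2740 = −287 kJ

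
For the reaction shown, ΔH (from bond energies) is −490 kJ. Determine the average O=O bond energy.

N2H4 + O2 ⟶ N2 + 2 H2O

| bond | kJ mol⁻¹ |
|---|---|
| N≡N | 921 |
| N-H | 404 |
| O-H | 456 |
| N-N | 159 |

D(O=O) ≈ 480 kJ/mol

Let D be the O=O bond energy.
Σ(broken) = 4×404 + 1×159 + 1×D = 1775 + D
Σ(formed) = 1×921 + 4×456 = 2745
ΔH = Σ(broken) − Σ(formed) = (1775 + D) − (2745) = −970 + D
Setting this equal to −490 kJ gives D = 480 kJ/mol.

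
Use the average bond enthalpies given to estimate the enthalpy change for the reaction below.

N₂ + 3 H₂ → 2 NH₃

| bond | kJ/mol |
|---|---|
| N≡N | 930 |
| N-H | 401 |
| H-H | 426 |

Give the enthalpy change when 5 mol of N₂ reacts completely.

ΔH = −990 kJ

Bonds broken (reactants):
  H-H: 3 × 426 = 1278
  N≡N: 1 × 930 = 930
  Σ(broken) = 2208 kJ
Bonds formed (products):
  N-H: 6 × 401 = 2406
  Σ(formed) = 2406 kJ
ΔH = Σ(broken) − Σ(formed) = 2208 − 2406 = −198 kJ
For 5× the reaction as written: 5 × (−198) = −990 kJ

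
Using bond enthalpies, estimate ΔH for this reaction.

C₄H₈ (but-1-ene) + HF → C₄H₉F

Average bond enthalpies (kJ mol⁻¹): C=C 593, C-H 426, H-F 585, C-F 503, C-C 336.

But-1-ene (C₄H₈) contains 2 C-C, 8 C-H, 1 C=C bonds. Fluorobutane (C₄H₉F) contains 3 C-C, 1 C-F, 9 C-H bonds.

Bonds broken (reactants):
  C-C: 2 × 336 = 672
  C-H: 8 × 426 = 3408
  C=C: 1 × 593 = 593
  H-F: 1 × 585 = 585
  Σ(broken) = 5258 kJ
Bonds formed (products):
  C-C: 3 × 336 = 1008
  C-F: 1 × 503 = 503
  C-H: 9 × 426 = 3834
  Σ(formed) = 5345 kJ
ΔH = Σ(broken) − Σ(formed) = 5258 − 5345 = −87 kJ

ΔH ≈ −87 kJ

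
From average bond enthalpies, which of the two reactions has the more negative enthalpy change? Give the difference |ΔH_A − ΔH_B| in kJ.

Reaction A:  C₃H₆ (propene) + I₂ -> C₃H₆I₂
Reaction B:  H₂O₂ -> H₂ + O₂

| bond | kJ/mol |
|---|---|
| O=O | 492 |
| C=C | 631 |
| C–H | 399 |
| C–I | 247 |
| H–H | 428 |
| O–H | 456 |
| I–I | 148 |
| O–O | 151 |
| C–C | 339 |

Reaction A:
  Bonds broken (reactants):
    C–C: 1 × 339 = 339
    C–H: 6 × 399 = 2394
    C=C: 1 × 631 = 631
    I–I: 1 × 148 = 148
    Σ(broken) = 3512 kJ
  Bonds formed (products):
    C–C: 2 × 339 = 678
    C–H: 6 × 399 = 2394
    C–I: 2 × 247 = 494
    Σ(formed) = 3566 kJ
  ΔH_A = 3512 − 3566 = −54 kJ
Reaction B:
  Bonds broken (reactants):
    O–H: 2 × 456 = 912
    O–O: 1 × 151 = 151
    Σ(broken) = 1063 kJ
  Bonds formed (products):
    H–H: 1 × 428 = 428
    O=O: 1 × 492 = 492
    Σ(formed) = 920 kJ
  ΔH_B = 1063 − 920 = +143 kJ
ΔH_A − ΔH_B = −197 kJ, so reaction A has the more negative ΔH; |ΔH_A − ΔH_B| = 197 kJ.

Reaction A, by 197 kJ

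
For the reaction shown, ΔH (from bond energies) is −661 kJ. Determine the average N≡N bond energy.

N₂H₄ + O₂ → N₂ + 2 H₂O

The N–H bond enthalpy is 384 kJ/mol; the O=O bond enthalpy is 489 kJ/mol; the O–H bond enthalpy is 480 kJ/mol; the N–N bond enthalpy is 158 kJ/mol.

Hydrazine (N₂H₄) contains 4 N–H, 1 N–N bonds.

Let D be the N≡N bond energy.
Σ(broken) = 4×384 + 1×158 + 1×489 = 2183
Σ(formed) = 1×D + 4×480 = 1920 + D
ΔH = Σ(broken) − Σ(formed) = (2183) − (1920 + D) = +263 − D
Setting this equal to −661 kJ gives D = 924 kJ/mol.

D(N≡N) ≈ 924 kJ/mol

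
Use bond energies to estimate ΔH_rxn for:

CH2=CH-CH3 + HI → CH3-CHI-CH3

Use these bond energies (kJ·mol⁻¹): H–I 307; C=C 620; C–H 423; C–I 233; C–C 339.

Bonds broken (reactants):
  C–C: 1 × 339 = 339
  C–H: 6 × 423 = 2538
  C=C: 1 × 620 = 620
  H–I: 1 × 307 = 307
  Σ(broken) = 3804 kJ
Bonds formed (products):
  C–C: 2 × 339 = 678
  C–H: 7 × 423 = 2961
  C–I: 1 × 233 = 233
  Σ(formed) = 3872 kJ
ΔH = Σ(broken) − Σ(formed) = 3804 − 3872 = −68 kJ

ΔH ≈ −68 kJ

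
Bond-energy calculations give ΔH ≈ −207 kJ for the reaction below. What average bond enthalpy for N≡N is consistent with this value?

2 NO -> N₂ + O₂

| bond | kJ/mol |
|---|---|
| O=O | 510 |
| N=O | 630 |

D(N≡N) ≈ 957 kJ/mol

Let D be the N≡N bond energy.
Σ(broken) = 2×630 = 1260
Σ(formed) = 1×D + 1×510 = 510 + D
ΔH = Σ(broken) − Σ(formed) = (1260) − (510 + D) = +750 − D
Setting this equal to −207 kJ gives D = 957 kJ/mol.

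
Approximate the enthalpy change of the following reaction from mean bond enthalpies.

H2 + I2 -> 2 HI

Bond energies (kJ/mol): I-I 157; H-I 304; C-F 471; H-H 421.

Bonds broken (reactants):
  H-H: 1 × 421 = 421
  I-I: 1 × 157 = 157
  Σ(broken) = 578 kJ
Bonds formed (products):
  H-I: 2 × 304 = 608
  Σ(formed) = 608 kJ
ΔH = Σ(broken) − Σ(formed) = 578 − 608 = −30 kJ

ΔH ≈ −30 kJ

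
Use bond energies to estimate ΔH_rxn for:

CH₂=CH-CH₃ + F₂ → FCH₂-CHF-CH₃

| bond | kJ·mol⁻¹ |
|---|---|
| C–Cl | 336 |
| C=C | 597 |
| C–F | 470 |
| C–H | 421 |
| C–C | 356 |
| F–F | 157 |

ΔH ≈ −542 kJ

Bonds broken (reactants):
  C–C: 1 × 356 = 356
  C–H: 6 × 421 = 2526
  C=C: 1 × 597 = 597
  F–F: 1 × 157 = 157
  Σ(broken) = 3636 kJ
Bonds formed (products):
  C–C: 2 × 356 = 712
  C–F: 2 × 470 = 940
  C–H: 6 × 421 = 2526
  Σ(formed) = 4178 kJ
ΔH = Σ(broken) − Σ(formed) = 3636 − 4178 = −542 kJ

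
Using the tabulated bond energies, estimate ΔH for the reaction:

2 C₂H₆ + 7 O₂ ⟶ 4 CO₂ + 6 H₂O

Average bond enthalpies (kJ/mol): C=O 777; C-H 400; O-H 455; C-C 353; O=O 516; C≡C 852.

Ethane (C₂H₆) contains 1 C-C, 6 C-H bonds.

ΔH ≈ −2558 kJ

Bonds broken (reactants):
  C-C: 2 × 353 = 706
  C-H: 12 × 400 = 4800
  O=O: 7 × 516 = 3612
  Σ(broken) = 9118 kJ
Bonds formed (products):
  C=O: 8 × 777 = 6216
  O-H: 12 × 455 = 5460
  Σ(formed) = 11676 kJ
ΔH = Σ(broken) − Σ(formed) = 9118 − 11676 = −2558 kJ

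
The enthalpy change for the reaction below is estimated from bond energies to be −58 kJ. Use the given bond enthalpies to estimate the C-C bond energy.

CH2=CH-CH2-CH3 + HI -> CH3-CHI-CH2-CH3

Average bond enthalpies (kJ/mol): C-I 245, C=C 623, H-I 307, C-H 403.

Let D be the C-C bond energy.
Σ(broken) = 2×D + 8×403 + 1×623 + 1×307 = 4154 + 2D
Σ(formed) = 3×D + 9×403 + 1×245 = 3872 + 3D
ΔH = Σ(broken) − Σ(formed) = (4154 + 2D) − (3872 + 3D) = +282 − D
Setting this equal to −58 kJ gives D = 340 kJ/mol.

D(C-C) ≈ 340 kJ/mol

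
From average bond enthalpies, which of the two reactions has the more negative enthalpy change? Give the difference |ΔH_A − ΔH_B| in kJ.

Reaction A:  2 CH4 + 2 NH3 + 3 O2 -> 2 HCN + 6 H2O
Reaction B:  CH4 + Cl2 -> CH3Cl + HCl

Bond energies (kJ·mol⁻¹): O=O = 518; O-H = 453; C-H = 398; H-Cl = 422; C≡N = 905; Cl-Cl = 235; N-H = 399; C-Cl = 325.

Reaction A, by 796 kJ

Reaction A:
  Bonds broken (reactants):
    C-H: 8 × 398 = 3184
    N-H: 6 × 399 = 2394
    O=O: 3 × 518 = 1554
    Σ(broken) = 7132 kJ
  Bonds formed (products):
    C≡N: 2 × 905 = 1810
    C-H: 2 × 398 = 796
    O-H: 12 × 453 = 5436
    Σ(formed) = 8042 kJ
  ΔH_A = 7132 − 8042 = −910 kJ
Reaction B:
  Bonds broken (reactants):
    C-H: 4 × 398 = 1592
    Cl-Cl: 1 × 235 = 235
    Σ(broken) = 1827 kJ
  Bonds formed (products):
    C-Cl: 1 × 325 = 325
    C-H: 3 × 398 = 1194
    H-Cl: 1 × 422 = 422
    Σ(formed) = 1941 kJ
  ΔH_B = 1827 − 1941 = −114 kJ
ΔH_A − ΔH_B = −796 kJ, so reaction A has the more negative ΔH; |ΔH_A − ΔH_B| = 796 kJ.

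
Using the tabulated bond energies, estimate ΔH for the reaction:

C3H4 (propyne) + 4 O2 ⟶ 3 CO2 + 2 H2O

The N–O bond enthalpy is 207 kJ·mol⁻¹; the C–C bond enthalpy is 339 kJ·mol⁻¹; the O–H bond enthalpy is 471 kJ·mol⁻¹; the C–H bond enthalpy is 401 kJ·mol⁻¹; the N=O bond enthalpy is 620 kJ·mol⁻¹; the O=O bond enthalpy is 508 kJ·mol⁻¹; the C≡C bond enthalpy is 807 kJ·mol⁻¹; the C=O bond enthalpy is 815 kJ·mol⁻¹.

Bonds broken (reactants):
  C≡C: 1 × 807 = 807
  C–C: 1 × 339 = 339
  C–H: 4 × 401 = 1604
  O=O: 4 × 508 = 2032
  Σ(broken) = 4782 kJ
Bonds formed (products):
  C=O: 6 × 815 = 4890
  O–H: 4 × 471 = 1884
  Σ(formed) = 6774 kJ
ΔH = Σ(broken) − Σ(formed) = 4782 − 6774 = −1992 kJ

ΔH ≈ −1992 kJ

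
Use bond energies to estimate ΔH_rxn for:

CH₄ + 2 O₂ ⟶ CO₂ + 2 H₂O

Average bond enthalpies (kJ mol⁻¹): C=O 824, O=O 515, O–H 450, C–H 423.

ΔH ≈ −726 kJ

Bonds broken (reactants):
  C–H: 4 × 423 = 1692
  O=O: 2 × 515 = 1030
  Σ(broken) = 2722 kJ
Bonds formed (products):
  C=O: 2 × 824 = 1648
  O–H: 4 × 450 = 1800
  Σ(formed) = 3448 kJ
ΔH = Σ(broken) − Σ(formed) = 2722 − 3448 = −726 kJ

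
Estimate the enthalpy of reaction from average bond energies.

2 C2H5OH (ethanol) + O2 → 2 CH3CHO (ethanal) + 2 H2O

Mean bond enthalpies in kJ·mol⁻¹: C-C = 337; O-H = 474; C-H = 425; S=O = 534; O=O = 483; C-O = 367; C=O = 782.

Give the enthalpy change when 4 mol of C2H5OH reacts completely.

ΔH = −890 kJ

Bonds broken (reactants):
  C-C: 2 × 337 = 674
  C-H: 10 × 425 = 4250
  C-O: 2 × 367 = 734
  O-H: 2 × 474 = 948
  O=O: 1 × 483 = 483
  Σ(broken) = 7089 kJ
Bonds formed (products):
  C-C: 2 × 337 = 674
  C-H: 8 × 425 = 3400
  C=O: 2 × 782 = 1564
  O-H: 4 × 474 = 1896
  Σ(formed) = 7534 kJ
ΔH = Σ(broken) − Σ(formed) = 7089 − 7534 = −445 kJ
For 2× the reaction as written: 2 × (−445) = −890 kJ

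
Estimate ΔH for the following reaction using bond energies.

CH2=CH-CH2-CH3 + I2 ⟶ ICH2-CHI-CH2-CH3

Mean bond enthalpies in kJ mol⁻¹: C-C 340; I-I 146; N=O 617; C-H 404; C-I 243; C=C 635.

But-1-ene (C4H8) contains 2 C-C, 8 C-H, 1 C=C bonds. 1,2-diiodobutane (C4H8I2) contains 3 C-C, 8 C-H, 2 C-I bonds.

Bonds broken (reactants):
  C-C: 2 × 340 = 680
  C-H: 8 × 404 = 3232
  C=C: 1 × 635 = 635
  I-I: 1 × 146 = 146
  Σ(broken) = 4693 kJ
Bonds formed (products):
  C-C: 3 × 340 = 1020
  C-H: 8 × 404 = 3232
  C-I: 2 × 243 = 486
  Σ(formed) = 4738 kJ
ΔH = Σ(broken) − Σ(formed) = 4693 − 4738 = −45 kJ

ΔH ≈ −45 kJ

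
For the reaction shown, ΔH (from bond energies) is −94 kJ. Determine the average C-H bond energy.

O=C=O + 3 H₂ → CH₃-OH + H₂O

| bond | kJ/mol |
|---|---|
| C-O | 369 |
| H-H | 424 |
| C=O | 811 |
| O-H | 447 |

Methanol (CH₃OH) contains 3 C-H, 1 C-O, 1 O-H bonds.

D(C-H) ≈ 426 kJ/mol

Let D be the C-H bond energy.
Σ(broken) = 2×811 + 3×424 = 2894
Σ(formed) = 3×D + 1×369 + 3×447 = 1710 + 3D
ΔH = Σ(broken) − Σ(formed) = (2894) − (1710 + 3D) = +1184 − 3D
Setting this equal to −94 kJ gives 3D = 1278, so D = 426 kJ/mol.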